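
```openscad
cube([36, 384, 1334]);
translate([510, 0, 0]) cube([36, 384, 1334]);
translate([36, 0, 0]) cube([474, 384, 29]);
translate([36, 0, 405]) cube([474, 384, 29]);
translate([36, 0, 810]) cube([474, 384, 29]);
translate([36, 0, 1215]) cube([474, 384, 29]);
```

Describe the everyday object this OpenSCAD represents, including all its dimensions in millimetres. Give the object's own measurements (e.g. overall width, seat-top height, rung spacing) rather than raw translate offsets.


An open bookshelf. Two side panels, each 36 mm thick, 384 mm deep and 1334 mm tall, stand 546 mm apart (outside-to-outside). Between them sit 4 shelves, each 29 mm thick and 384 mm deep, spanning the full gap between the sides. The bottom shelf rests on the floor (its underside at z = 0) and the clear gap between one shelf's top and the next shelf's underside is 376 mm.


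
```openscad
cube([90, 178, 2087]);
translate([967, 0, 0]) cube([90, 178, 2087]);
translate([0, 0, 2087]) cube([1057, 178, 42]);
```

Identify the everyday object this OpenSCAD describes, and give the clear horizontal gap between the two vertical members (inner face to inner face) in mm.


A door frame. The clear opening width is 877 mm.

Two 2087 mm tall posts with a header on top — a door frame. The left jamb is 90 mm wide at x = 0; the right jamb starts at x = 967. The clear opening is 967 − 90 = 877 mm.


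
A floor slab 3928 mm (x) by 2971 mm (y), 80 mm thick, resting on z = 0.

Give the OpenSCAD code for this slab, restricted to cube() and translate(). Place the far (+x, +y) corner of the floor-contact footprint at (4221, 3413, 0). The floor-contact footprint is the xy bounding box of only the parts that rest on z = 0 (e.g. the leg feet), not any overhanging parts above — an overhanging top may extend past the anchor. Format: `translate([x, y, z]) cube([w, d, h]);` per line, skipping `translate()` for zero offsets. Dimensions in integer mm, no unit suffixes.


translate([293, 442, 0]) cube([3928, 2971, 80]);


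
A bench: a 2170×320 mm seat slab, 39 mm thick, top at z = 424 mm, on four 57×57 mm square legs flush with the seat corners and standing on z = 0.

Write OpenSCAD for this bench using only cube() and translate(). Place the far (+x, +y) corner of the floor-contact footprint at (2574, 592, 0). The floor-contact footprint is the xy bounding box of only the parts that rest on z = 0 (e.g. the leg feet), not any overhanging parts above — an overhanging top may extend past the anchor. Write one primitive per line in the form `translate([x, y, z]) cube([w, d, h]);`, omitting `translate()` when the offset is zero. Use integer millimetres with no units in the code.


translate([404, 272, 385]) cube([2170, 320, 39]);
translate([404, 272, 0]) cube([57, 57, 385]);
translate([404, 535, 0]) cube([57, 57, 385]);
translate([2517, 272, 0]) cube([57, 57, 385]);
translate([2517, 535, 0]) cube([57, 57, 385]);


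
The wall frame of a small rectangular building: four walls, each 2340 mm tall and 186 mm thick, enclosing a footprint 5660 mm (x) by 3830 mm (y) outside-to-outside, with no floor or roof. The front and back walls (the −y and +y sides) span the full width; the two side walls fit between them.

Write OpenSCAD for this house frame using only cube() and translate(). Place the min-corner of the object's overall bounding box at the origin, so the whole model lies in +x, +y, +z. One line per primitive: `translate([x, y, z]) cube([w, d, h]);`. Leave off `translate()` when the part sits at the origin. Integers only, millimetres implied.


cube([5660, 186, 2340]);
translate([0, 3644, 0]) cube([5660, 186, 2340]);
translate([0, 186, 0]) cube([186, 3458, 2340]);
translate([5474, 186, 0]) cube([186, 3458, 2340]);


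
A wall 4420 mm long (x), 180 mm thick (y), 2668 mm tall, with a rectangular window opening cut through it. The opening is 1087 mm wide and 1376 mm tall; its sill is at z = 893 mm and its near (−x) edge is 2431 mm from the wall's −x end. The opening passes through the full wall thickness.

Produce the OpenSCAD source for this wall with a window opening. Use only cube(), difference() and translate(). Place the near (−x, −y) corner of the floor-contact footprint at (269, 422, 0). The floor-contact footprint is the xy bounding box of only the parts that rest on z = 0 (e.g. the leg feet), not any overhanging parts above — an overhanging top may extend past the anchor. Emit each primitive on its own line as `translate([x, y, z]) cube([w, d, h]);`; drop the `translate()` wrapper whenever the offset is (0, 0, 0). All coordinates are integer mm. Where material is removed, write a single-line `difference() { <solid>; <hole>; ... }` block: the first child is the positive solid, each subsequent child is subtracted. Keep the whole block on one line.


difference() { translate([269, 422, 0]) cube([4420, 180, 2668]); translate([2700, 422, 893]) cube([1087, 180, 1376]); }


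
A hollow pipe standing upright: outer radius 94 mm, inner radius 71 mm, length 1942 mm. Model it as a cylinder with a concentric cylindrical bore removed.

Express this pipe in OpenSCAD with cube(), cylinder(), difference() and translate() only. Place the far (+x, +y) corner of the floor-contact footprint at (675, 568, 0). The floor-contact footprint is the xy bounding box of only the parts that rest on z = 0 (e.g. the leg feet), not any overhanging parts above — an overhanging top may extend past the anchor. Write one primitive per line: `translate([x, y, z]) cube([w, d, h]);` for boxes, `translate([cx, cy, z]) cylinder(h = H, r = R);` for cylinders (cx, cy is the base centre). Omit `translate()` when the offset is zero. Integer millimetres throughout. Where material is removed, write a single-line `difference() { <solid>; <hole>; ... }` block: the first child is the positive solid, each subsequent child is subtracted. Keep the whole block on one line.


difference() { translate([581, 474, 0]) cylinder(h = 1942, r = 94); translate([581, 474, 0]) cylinder(h = 1942, r = 71); }


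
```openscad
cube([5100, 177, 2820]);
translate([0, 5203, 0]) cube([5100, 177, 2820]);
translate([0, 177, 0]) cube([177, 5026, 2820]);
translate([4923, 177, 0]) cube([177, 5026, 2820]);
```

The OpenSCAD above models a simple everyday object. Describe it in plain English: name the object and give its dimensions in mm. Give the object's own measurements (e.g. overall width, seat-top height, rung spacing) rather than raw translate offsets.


The wall frame of a small rectangular building: four walls, each 2820 mm tall and 177 mm thick, enclosing a footprint 5100 mm (x) by 5380 mm (y) outside-to-outside, with no floor or roof. The front and back walls (the −y and +y sides) span the full width; the two side walls fit between them.


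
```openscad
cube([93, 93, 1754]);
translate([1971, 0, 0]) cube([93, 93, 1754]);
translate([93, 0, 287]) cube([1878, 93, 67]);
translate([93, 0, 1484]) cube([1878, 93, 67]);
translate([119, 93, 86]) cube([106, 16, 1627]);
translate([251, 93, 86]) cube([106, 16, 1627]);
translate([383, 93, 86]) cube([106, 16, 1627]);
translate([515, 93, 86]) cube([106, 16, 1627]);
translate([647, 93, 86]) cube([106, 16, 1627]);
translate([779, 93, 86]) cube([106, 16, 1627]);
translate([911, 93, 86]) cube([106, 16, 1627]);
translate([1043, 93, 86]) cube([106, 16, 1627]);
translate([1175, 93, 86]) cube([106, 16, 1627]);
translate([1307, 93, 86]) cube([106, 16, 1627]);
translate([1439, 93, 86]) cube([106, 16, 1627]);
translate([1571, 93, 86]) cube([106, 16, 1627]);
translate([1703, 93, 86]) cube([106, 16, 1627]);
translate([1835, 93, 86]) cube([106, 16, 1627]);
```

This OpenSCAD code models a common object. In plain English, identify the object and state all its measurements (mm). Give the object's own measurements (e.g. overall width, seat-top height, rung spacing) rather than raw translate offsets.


A fence section. Two 93×93 mm posts, 1754 mm tall, stand on the floor with a clear span of 1878 mm between their inner faces. Two horizontal rails of 93×67 mm section span the gap between the posts with their undersides at z = 287 mm and z = 1484 mm, flush with the posts' −y face. 14 pickets, each 106 mm wide, 16 mm thick and 1627 mm tall, are fixed to the +y face of the rails with their bottoms at z = 86 mm, spaced across the span with a 26 mm gap after the −x post and between neighbouring pickets, with 30 mm left before the +x post.


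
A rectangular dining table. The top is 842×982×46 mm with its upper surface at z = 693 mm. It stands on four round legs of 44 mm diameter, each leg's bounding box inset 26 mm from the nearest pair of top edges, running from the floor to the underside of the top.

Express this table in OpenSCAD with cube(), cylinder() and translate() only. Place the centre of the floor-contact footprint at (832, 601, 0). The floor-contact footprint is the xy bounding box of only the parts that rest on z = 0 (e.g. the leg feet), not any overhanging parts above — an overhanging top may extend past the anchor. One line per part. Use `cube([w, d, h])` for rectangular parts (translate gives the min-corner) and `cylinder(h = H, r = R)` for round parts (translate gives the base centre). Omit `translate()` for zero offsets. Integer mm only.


// leg_h = 693 - 46 = 647
translate([411, 110, 647]) cube([842, 982, 46]);
translate([459, 158, 0]) cylinder(h = 647, r = 22);
translate([1205, 158, 0]) cylinder(h = 647, r = 22);
translate([459, 1044, 0]) cylinder(h = 647, r = 22);
translate([1205, 1044, 0]) cylinder(h = 647, r = 22);


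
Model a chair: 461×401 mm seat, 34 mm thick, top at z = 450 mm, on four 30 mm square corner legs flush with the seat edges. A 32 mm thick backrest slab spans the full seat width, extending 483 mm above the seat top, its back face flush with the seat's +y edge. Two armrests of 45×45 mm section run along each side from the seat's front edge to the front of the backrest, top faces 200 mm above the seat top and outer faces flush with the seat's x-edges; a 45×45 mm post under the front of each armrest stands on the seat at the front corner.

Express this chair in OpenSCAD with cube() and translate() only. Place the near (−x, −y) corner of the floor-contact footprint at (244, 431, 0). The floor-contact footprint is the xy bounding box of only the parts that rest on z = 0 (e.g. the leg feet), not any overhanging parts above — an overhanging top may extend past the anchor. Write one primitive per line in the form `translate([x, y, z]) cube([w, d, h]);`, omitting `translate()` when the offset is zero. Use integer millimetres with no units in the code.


// leg_h = 450 - 34 = 416
// arm post h = 200 - 45 = 155
translate([244, 431, 416]) cube([461, 401, 34]);
translate([244, 431, 0]) cube([30, 30, 416]);
translate([675, 431, 0]) cube([30, 30, 416]);
translate([244, 802, 0]) cube([30, 30, 416]);
translate([675, 802, 0]) cube([30, 30, 416]);
translate([244, 800, 450]) cube([461, 32, 483]);
translate([244, 431, 605]) cube([45, 369, 45]);
translate([660, 431, 605]) cube([45, 369, 45]);
translate([244, 431, 450]) cube([45, 45, 155]);
translate([660, 431, 450]) cube([45, 45, 155]);


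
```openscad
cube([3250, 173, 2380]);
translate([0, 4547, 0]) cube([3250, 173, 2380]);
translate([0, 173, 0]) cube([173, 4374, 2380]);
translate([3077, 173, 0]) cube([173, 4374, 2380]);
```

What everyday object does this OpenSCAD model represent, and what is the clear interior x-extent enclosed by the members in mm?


A house (or room) frame. The interior width is 2904 mm.

Four 2380 mm walls enclosing a rectangle with no floor or roof — a room or house frame. Outside width is 3250 mm and wall thickness is 173 mm, so the interior width is 3250 − 2 × 173 = 2904 mm.


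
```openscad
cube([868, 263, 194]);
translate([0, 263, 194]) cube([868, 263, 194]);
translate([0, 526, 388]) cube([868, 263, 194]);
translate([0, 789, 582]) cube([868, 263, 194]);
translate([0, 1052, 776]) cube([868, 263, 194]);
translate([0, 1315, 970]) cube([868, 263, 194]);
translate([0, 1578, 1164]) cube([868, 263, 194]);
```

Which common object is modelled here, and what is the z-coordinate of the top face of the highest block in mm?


A staircase. The total rise is 1358 mm.

7 identical blocks, each offset up and back from the previous — a staircase. Each step is 194 mm tall and there are 7 of them, so the total rise is 7 × 194 = 1358 mm.


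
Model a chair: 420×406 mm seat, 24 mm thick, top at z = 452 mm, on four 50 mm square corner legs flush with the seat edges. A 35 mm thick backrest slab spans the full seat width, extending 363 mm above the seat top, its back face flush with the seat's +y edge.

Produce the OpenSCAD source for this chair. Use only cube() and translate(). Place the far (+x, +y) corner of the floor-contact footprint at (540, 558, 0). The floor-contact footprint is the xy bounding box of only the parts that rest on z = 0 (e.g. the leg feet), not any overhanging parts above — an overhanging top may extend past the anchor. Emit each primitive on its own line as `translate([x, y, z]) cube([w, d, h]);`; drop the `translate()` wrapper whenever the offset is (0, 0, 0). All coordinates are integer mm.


translate([120, 152, 428]) cube([420, 406, 24]);
translate([120, 152, 0]) cube([50, 50, 428]);
translate([490, 152, 0]) cube([50, 50, 428]);
translate([120, 508, 0]) cube([50, 50, 428]);
translate([490, 508, 0]) cube([50, 50, 428]);
translate([120, 523, 452]) cube([420, 35, 363]);


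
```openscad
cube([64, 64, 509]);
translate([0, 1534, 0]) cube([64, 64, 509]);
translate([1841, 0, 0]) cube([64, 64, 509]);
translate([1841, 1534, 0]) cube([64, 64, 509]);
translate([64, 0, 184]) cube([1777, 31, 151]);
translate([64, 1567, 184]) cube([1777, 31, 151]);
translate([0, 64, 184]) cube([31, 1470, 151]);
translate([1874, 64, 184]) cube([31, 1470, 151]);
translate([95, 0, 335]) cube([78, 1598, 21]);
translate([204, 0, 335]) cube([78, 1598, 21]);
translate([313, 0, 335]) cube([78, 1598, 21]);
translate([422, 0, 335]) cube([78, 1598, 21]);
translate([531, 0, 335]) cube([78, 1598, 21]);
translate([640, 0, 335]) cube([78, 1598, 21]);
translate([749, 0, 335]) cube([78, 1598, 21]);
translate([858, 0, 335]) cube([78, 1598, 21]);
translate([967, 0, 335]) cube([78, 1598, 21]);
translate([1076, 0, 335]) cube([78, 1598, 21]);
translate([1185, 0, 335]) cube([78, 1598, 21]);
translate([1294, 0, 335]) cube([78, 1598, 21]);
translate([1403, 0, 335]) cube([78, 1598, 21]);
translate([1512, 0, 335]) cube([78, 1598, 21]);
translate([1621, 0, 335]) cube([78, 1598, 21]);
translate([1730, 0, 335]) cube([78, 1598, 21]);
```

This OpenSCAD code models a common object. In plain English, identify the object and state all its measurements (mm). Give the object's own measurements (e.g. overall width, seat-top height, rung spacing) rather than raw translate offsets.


A bed frame 1905 mm long (x) by 1598 mm wide (y). Four 64×64 mm corner posts, 509 mm tall, at the corners of the footprint. Four rails of 31 mm thickness and 151 mm height run between adjacent posts with their undersides at z = 184 mm, their outer faces flush with the outside of the frame (the two x-running rails run between the posts' inner faces; the two y-running rails run between the posts' inner faces). 16 slats, each 78 mm wide (x) and 21 mm thick, lie across the top of the two x-running rails, running the full 1598 mm width of the frame in y; along x they sit between the end posts with a 31 mm gap after the −x posts and between neighbouring slats, leaving 33 mm before the +x posts.


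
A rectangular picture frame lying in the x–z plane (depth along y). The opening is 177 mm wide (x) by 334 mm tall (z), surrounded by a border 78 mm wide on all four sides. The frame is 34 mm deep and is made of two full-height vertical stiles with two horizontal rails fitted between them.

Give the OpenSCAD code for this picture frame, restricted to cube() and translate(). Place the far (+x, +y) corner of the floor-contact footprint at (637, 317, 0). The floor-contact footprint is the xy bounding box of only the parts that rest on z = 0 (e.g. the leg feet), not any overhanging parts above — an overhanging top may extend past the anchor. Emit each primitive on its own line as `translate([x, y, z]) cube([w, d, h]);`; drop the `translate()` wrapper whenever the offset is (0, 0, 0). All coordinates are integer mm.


translate([304, 283, 0]) cube([78, 34, 490]);
translate([559, 283, 0]) cube([78, 34, 490]);
translate([382, 283, 0]) cube([177, 34, 78]);
translate([382, 283, 412]) cube([177, 34, 78]);


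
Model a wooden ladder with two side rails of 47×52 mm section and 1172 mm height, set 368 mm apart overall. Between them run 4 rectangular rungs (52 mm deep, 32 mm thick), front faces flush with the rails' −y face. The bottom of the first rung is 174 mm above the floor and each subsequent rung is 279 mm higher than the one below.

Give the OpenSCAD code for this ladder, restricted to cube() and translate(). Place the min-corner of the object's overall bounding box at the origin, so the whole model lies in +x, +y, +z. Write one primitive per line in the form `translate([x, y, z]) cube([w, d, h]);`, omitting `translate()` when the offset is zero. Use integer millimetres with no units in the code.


cube([47, 52, 1172]);
translate([321, 0, 0]) cube([47, 52, 1172]);
translate([47, 0, 174]) cube([274, 52, 32]);
translate([47, 0, 453]) cube([274, 52, 32]);
translate([47, 0, 732]) cube([274, 52, 32]);
translate([47, 0, 1011]) cube([274, 52, 32]);


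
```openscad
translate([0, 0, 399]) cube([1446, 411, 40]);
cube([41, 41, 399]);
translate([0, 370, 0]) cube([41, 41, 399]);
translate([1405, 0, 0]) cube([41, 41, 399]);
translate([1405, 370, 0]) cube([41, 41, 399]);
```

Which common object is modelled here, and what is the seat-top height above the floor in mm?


A bench. The seat-top height is 439 mm.

A long slab on four corner posts — a bench. The slab sits at z = 399 with thickness 40, so the top is 399 + 40 = 439 mm.


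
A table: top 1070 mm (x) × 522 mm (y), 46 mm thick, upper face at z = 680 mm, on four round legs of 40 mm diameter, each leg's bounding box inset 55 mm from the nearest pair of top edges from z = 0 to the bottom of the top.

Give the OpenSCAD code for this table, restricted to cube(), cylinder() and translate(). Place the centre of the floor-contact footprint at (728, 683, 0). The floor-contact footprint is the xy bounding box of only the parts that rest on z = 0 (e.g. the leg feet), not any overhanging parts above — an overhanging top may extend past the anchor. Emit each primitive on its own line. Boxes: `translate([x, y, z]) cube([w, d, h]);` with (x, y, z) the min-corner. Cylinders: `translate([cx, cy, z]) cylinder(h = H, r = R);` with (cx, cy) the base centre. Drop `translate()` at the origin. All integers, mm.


translate([193, 422, 634]) cube([1070, 522, 46]);
translate([268, 497, 0]) cylinder(h = 634, r = 20);
translate([1188, 497, 0]) cylinder(h = 634, r = 20);
translate([268, 869, 0]) cylinder(h = 634, r = 20);
translate([1188, 869, 0]) cylinder(h = 634, r = 20);


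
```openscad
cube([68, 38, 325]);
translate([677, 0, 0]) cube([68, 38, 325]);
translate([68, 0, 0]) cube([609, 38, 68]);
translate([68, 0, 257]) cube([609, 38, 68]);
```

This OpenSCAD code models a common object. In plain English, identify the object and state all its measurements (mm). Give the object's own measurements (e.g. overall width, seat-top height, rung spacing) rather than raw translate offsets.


A rectangular picture frame lying in the x–z plane (depth along y). The opening is 609 mm wide (x) by 189 mm tall (z), surrounded by a border 68 mm wide on all four sides. The frame is 38 mm deep and is made of two full-height vertical stiles with two horizontal rails fitted between them.


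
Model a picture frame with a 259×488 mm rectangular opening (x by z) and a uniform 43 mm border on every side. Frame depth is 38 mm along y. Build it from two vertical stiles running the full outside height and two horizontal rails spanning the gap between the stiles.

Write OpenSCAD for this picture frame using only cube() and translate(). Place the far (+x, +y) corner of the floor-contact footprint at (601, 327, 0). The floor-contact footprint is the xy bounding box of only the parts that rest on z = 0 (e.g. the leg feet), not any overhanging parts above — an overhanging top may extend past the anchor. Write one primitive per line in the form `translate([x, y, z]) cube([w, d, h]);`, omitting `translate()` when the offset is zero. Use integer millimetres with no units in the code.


translate([256, 289, 0]) cube([43, 38, 574]);
translate([558, 289, 0]) cube([43, 38, 574]);
translate([299, 289, 0]) cube([259, 38, 43]);
translate([299, 289, 531]) cube([259, 38, 43]);


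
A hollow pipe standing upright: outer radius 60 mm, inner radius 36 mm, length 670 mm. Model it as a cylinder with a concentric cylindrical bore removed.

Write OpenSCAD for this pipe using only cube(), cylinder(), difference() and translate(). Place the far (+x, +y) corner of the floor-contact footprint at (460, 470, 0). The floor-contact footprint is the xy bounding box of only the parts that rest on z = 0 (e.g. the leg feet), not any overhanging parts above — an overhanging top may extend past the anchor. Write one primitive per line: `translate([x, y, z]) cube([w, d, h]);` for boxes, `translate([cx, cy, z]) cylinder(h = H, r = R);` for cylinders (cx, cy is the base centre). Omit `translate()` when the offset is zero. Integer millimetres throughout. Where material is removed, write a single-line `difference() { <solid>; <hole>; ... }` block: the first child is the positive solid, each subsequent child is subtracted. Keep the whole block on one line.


difference() { translate([400, 410, 0]) cylinder(h = 670, r = 60); translate([400, 410, 0]) cylinder(h = 670, r = 36); }


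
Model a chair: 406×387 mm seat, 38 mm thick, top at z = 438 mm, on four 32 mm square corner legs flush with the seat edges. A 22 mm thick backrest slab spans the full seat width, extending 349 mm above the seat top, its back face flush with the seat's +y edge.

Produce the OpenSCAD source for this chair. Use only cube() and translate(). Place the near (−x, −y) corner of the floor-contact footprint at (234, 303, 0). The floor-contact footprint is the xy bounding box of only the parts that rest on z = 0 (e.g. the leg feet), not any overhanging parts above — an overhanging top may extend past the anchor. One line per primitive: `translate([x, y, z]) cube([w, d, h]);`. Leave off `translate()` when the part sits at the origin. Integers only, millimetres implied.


translate([234, 303, 400]) cube([406, 387, 38]);
translate([234, 303, 0]) cube([32, 32, 400]);
translate([608, 303, 0]) cube([32, 32, 400]);
translate([234, 658, 0]) cube([32, 32, 400]);
translate([608, 658, 0]) cube([32, 32, 400]);
translate([234, 668, 438]) cube([406, 22, 349]);


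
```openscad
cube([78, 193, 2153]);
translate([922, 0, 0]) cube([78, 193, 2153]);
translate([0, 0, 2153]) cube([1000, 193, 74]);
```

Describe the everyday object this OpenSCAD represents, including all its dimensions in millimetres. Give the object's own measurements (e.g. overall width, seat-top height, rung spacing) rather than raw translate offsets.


A door frame. The clear opening is 844 mm wide and 2153 mm high. Two 78 mm wide jambs, 193 mm deep, stand either side of the opening from the floor to the top of the opening. A 74 mm thick head sits across the top of both jambs, spanning the full outside width of the frame.


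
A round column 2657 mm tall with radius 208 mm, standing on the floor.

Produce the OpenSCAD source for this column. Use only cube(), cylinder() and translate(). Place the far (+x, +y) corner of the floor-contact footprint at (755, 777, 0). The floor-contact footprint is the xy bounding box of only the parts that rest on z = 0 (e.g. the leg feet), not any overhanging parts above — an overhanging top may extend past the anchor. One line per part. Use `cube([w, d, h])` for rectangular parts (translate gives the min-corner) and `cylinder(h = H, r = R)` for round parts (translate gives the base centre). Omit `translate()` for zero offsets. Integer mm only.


translate([547, 569, 0]) cylinder(h = 2657, r = 208);


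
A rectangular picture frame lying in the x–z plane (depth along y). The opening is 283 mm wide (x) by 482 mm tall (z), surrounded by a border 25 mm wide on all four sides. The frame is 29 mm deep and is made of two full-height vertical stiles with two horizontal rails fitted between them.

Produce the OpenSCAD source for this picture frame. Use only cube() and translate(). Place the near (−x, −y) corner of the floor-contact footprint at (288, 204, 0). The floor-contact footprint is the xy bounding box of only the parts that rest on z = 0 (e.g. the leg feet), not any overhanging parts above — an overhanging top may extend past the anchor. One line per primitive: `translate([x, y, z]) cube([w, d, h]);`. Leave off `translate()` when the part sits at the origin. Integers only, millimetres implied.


translate([288, 204, 0]) cube([25, 29, 532]);
translate([596, 204, 0]) cube([25, 29, 532]);
translate([313, 204, 0]) cube([283, 29, 25]);
translate([313, 204, 507]) cube([283, 29, 25]);


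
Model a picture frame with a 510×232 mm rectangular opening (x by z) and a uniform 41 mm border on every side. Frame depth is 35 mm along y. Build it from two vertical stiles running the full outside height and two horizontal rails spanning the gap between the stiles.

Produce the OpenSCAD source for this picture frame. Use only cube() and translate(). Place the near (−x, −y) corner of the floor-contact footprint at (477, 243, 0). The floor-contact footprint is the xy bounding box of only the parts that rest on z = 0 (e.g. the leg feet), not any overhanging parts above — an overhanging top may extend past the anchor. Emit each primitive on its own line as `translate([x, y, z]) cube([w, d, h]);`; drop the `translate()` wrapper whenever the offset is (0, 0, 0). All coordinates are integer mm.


translate([477, 243, 0]) cube([41, 35, 314]);
translate([1028, 243, 0]) cube([41, 35, 314]);
translate([518, 243, 0]) cube([510, 35, 41]);
translate([518, 243, 273]) cube([510, 35, 41]);


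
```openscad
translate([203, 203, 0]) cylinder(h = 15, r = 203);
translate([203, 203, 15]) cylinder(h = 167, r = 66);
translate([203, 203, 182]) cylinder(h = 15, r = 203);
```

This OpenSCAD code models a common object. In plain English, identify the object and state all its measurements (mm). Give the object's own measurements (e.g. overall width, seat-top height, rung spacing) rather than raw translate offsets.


A spool: two coaxial disc flanges of radius 203 mm and thickness 15 mm, joined by a core cylinder of radius 66 mm and height 167 mm. The lower flange rests on z = 0 and the three cylinders share a vertical axis.


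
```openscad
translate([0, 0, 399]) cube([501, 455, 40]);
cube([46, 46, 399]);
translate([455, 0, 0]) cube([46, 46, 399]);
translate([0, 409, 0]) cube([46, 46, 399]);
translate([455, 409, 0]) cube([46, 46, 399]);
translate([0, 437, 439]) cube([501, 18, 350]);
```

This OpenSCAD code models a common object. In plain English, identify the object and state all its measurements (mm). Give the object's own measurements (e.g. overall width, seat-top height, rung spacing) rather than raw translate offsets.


A chair. The seat is a 501×455×40 mm slab with its top at z = 439 mm, on four 46×46 mm corner legs (flush with the seat edges, standing on z = 0). A flat backrest 18 mm thick, 350 mm tall, spans the full seat width and rises from the seat top along its +y edge, rear face flush with the rear of the seat.


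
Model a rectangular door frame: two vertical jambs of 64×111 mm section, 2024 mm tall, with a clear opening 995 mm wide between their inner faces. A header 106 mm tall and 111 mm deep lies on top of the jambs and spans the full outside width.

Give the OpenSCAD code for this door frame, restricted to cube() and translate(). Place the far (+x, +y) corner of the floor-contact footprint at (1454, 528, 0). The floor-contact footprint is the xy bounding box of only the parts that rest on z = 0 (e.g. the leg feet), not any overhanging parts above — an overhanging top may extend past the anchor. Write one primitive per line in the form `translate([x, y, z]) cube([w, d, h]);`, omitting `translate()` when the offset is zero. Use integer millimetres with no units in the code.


translate([331, 417, 0]) cube([64, 111, 2024]);
translate([1390, 417, 0]) cube([64, 111, 2024]);
translate([331, 417, 2024]) cube([1123, 111, 106]);


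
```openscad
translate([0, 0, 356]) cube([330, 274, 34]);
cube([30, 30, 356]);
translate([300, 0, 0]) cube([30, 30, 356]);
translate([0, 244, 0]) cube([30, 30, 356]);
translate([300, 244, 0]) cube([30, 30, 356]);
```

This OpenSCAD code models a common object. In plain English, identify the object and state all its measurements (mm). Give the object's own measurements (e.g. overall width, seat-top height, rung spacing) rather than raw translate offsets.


A simple wooden stool: a rectangular seat 330 mm (x) by 274 mm (y), 34 mm thick, top face at z = 390 mm, on four square legs, each 30×30 mm in cross-section. The legs rest on z = 0, each flush with a corner of the seat.


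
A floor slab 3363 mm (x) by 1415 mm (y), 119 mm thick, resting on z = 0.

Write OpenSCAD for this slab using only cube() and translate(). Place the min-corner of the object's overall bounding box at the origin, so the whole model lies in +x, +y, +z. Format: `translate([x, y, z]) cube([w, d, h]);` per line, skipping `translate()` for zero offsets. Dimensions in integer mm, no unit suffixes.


cube([3363, 1415, 119]);


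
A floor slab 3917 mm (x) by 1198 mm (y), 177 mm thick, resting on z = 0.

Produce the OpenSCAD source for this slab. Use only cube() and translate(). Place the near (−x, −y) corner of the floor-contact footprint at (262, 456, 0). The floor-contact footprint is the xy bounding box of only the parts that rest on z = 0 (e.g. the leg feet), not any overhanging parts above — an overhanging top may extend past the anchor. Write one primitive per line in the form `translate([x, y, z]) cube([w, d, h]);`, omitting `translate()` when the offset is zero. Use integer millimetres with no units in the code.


translate([262, 456, 0]) cube([3917, 1198, 177]);


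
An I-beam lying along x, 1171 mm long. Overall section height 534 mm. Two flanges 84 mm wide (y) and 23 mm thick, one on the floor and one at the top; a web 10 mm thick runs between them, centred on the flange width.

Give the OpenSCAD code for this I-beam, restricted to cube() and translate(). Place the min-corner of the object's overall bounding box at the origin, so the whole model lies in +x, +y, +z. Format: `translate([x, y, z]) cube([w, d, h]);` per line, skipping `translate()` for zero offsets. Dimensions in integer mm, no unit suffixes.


cube([1171, 84, 23]);
translate([0, 37, 23]) cube([1171, 10, 488]);
translate([0, 0, 511]) cube([1171, 84, 23]);


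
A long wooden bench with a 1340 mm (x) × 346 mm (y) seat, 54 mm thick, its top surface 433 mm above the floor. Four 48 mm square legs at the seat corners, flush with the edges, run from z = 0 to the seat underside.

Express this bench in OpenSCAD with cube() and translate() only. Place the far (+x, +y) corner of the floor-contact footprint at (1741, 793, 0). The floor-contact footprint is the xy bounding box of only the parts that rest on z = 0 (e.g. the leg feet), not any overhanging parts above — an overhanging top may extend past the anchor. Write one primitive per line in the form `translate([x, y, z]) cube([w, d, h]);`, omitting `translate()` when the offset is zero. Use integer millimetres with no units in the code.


translate([401, 447, 379]) cube([1340, 346, 54]);
translate([401, 447, 0]) cube([48, 48, 379]);
translate([401, 745, 0]) cube([48, 48, 379]);
translate([1693, 447, 0]) cube([48, 48, 379]);
translate([1693, 745, 0]) cube([48, 48, 379]);


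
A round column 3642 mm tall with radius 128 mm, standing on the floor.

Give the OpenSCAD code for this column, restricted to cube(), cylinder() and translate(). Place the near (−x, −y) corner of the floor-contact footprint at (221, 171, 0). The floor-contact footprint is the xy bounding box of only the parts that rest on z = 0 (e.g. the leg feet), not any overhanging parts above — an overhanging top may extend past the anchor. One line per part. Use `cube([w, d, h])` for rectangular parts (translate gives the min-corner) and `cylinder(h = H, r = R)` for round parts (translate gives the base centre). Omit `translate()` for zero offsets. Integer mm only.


translate([349, 299, 0]) cylinder(h = 3642, r = 128);


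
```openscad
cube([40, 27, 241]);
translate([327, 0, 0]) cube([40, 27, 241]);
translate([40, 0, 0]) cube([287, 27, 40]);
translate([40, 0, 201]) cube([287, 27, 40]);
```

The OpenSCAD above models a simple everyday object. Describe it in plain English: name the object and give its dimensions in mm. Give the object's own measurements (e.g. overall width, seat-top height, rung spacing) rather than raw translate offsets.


A rectangular picture frame lying in the x–z plane (depth along y). The opening is 287 mm wide (x) by 161 mm tall (z), surrounded by a border 40 mm wide on all four sides. The frame is 27 mm deep and is made of two full-height vertical stiles with two horizontal rails fitted between them.


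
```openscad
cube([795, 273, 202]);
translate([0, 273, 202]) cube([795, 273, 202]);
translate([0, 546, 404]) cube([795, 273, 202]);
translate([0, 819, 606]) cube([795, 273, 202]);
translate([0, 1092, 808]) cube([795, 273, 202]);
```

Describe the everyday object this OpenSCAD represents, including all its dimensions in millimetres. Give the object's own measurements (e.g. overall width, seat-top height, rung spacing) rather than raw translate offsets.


A straight staircase of 5 solid steps. Each step is 795 mm wide (x), 273 mm deep (y, the going) and 202 mm tall (the rise). The first step rests on the floor; each subsequent step sits one going further in +y and one rise higher in +z, directly behind and above the previous step with no overlap.


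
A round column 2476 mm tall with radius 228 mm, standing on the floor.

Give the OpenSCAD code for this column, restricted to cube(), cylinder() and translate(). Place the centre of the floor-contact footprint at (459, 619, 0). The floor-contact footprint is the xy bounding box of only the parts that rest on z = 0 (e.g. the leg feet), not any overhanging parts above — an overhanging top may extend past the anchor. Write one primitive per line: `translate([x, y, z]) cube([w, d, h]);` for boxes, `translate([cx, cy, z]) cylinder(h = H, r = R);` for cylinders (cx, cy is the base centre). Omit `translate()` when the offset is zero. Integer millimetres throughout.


translate([459, 619, 0]) cylinder(h = 2476, r = 228);


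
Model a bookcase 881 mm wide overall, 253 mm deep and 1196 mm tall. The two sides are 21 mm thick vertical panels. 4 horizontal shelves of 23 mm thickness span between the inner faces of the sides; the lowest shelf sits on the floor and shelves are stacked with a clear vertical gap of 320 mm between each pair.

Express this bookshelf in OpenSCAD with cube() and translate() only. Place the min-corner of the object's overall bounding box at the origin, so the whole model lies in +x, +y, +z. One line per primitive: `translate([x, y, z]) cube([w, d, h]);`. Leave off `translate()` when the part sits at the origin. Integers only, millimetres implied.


cube([21, 253, 1196]);
translate([860, 0, 0]) cube([21, 253, 1196]);
translate([21, 0, 0]) cube([839, 253, 23]);
translate([21, 0, 343]) cube([839, 253, 23]);
translate([21, 0, 686]) cube([839, 253, 23]);
translate([21, 0, 1029]) cube([839, 253, 23]);


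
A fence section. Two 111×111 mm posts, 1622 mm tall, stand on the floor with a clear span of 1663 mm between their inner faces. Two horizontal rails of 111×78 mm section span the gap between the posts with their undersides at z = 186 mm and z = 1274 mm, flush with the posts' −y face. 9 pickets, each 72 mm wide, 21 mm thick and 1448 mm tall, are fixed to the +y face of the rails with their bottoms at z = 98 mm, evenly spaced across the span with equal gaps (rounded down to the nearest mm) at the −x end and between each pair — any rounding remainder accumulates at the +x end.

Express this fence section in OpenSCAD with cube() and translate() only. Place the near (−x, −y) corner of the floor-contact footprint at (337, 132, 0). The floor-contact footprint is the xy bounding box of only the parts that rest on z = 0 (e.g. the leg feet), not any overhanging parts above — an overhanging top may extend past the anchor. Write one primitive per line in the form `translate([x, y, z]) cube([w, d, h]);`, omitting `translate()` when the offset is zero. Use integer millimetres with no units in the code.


translate([337, 132, 0]) cube([111, 111, 1622]);
translate([2111, 132, 0]) cube([111, 111, 1622]);
translate([448, 132, 186]) cube([1663, 111, 78]);
translate([448, 132, 1274]) cube([1663, 111, 78]);
translate([549, 243, 98]) cube([72, 21, 1448]);
translate([722, 243, 98]) cube([72, 21, 1448]);
translate([895, 243, 98]) cube([72, 21, 1448]);
translate([1068, 243, 98]) cube([72, 21, 1448]);
translate([1241, 243, 98]) cube([72, 21, 1448]);
translate([1414, 243, 98]) cube([72, 21, 1448]);
translate([1587, 243, 98]) cube([72, 21, 1448]);
translate([1760, 243, 98]) cube([72, 21, 1448]);
translate([1933, 243, 98]) cube([72, 21, 1448]);


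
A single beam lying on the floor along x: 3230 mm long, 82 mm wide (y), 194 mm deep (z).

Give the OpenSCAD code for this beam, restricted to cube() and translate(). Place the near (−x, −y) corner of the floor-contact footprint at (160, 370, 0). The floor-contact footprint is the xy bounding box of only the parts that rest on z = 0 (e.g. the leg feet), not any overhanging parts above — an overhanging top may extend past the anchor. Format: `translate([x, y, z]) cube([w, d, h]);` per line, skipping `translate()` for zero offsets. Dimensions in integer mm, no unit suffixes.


translate([160, 370, 0]) cube([3230, 82, 194]);


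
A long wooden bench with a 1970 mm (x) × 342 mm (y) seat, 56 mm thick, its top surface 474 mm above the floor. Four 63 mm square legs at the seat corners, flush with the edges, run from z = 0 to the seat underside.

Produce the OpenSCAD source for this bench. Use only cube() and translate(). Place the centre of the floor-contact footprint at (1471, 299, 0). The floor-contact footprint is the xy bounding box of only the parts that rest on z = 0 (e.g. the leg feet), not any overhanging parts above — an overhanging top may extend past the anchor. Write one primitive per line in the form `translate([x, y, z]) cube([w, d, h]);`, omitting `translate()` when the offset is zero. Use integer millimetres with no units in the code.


// leg_h = 474 − 56 = 418
translate([486, 128, 418]) cube([1970, 342, 56]);
translate([486, 128, 0]) cube([63, 63, 418]);
translate([486, 407, 0]) cube([63, 63, 418]);
translate([2393, 128, 0]) cube([63, 63, 418]);
translate([2393, 407, 0]) cube([63, 63, 418]);


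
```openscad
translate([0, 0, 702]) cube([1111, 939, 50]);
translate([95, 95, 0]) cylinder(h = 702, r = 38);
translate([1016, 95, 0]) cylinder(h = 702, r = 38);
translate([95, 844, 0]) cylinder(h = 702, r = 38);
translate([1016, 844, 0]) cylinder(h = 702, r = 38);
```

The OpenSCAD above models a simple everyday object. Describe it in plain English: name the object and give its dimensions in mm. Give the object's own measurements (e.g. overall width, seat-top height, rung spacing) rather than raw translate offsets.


A table: top 1111 mm (x) × 939 mm (y), 50 mm thick, upper face at z = 752 mm, on four round legs of 76 mm diameter, each leg's bounding box inset 57 mm from the nearest pair of top edges from z = 0 to the bottom of the top.


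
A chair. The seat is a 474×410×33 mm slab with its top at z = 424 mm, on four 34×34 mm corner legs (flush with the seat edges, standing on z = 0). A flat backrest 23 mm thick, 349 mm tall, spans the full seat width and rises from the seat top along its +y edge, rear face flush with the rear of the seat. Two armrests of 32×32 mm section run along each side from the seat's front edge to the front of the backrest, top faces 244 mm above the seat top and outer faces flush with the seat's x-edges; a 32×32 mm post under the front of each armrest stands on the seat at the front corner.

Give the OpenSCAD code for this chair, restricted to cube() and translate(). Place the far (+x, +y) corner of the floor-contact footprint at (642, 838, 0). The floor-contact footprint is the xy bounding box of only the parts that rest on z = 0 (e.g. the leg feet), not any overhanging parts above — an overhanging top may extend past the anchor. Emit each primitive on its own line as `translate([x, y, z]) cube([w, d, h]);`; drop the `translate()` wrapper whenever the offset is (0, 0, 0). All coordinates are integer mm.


translate([168, 428, 391]) cube([474, 410, 33]);
translate([168, 428, 0]) cube([34, 34, 391]);
translate([608, 428, 0]) cube([34, 34, 391]);
translate([168, 804, 0]) cube([34, 34, 391]);
translate([608, 804, 0]) cube([34, 34, 391]);
translate([168, 815, 424]) cube([474, 23, 349]);
translate([168, 428, 636]) cube([32, 387, 32]);
translate([610, 428, 636]) cube([32, 387, 32]);
translate([168, 428, 424]) cube([32, 32, 212]);
translate([610, 428, 424]) cube([32, 32, 212]);
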